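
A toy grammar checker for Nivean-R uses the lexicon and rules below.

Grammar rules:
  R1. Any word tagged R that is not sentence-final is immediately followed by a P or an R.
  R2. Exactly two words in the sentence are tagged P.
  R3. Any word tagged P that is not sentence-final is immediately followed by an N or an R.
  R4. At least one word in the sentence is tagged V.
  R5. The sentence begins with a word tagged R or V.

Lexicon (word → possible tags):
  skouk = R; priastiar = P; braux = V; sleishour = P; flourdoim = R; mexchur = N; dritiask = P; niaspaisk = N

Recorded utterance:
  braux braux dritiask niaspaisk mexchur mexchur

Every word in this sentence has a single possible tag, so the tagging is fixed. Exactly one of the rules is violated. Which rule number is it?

2

Fixed tagging: V V P N N N.
Rule check: R1 pass, R2 fail, R3 pass, R4 pass, R5 pass.
Only rule 2 fails.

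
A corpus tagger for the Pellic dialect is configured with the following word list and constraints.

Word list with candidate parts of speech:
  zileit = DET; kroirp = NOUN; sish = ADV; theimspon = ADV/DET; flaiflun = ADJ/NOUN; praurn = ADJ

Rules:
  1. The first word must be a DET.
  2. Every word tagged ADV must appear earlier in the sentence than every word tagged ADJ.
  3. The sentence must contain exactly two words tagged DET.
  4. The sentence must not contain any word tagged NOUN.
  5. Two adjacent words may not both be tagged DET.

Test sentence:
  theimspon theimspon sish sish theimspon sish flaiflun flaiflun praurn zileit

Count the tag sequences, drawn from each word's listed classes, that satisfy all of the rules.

1

Candidates per position — 1:theimspon {ADV,DET}; 2:theimspon {ADV,DET}; 3:sish {ADV}; 4:sish {ADV}; 5:theimspon {ADV,DET}; 6:sish {ADV}; 7:flaiflun {ADJ,NOUN}; 8:flaiflun {ADJ,NOUN}; 9:praurn {ADJ}; 10:zileit {DET}.
There are 32 candidate sequences in total.
The sequences that satisfy every rule: DET ADV ADV ADV ADV ADV ADJ ADJ ADJ DET.
Count = 1.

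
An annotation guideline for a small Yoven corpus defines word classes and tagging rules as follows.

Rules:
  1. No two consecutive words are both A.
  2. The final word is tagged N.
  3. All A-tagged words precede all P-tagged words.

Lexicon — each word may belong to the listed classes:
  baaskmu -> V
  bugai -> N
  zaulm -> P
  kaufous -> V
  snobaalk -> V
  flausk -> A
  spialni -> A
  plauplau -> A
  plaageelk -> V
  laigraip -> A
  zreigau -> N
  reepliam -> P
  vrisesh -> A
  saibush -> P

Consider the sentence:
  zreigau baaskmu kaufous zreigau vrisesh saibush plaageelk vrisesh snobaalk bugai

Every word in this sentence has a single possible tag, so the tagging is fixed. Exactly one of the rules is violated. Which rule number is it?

3

Fixed tagging: N V V N A P V A V N.
Rule check: R1 pass, R2 pass, R3 fail.
Only rule 3 fails.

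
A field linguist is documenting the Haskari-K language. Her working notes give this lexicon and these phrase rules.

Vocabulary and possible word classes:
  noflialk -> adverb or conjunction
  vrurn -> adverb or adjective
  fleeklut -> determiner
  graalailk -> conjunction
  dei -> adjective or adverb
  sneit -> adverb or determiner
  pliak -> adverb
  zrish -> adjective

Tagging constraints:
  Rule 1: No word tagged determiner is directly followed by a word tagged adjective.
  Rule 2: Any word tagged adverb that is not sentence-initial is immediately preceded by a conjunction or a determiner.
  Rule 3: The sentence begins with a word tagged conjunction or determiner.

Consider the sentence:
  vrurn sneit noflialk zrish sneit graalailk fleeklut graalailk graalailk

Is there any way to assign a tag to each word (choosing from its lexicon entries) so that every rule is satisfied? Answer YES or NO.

Candidates per position — 1:vrurn {adverb,adjective}; 2:sneit {adverb,determiner}; 3:noflialk {adverb,conjunction}; 4:zrish {adjective}; 5:sneit {adverb,determiner}; 6:graalailk {conjunction}; 7:fleeklut {determiner}; 8:graalailk {conjunction}; 9:graalailk {conjunction}.
Rule 3 cannot be satisfied by any choice of tags from the lexicon.
So there is no consistent tagging.

NO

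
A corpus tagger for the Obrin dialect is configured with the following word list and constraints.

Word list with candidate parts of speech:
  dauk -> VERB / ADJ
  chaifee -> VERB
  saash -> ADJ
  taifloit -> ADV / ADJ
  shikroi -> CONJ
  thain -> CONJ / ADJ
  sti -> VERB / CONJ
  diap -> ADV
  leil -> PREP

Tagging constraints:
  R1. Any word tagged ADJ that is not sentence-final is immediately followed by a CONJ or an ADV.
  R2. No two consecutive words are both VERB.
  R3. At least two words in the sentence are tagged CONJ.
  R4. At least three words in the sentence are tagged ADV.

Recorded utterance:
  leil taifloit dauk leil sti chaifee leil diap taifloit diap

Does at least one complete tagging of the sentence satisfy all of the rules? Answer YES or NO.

Candidates per position — 1:leil {PREP}; 2:taifloit {ADV,ADJ}; 3:dauk {VERB,ADJ}; 4:leil {PREP}; 5:sti {VERB,CONJ}; 6:chaifee {VERB}; 7:leil {PREP}; 8:diap {ADV}; 9:taifloit {ADV,ADJ}; 10:diap {ADV}.
Rule 3 cannot be satisfied by any choice of tags from the lexicon.
So there is no consistent tagging.

NO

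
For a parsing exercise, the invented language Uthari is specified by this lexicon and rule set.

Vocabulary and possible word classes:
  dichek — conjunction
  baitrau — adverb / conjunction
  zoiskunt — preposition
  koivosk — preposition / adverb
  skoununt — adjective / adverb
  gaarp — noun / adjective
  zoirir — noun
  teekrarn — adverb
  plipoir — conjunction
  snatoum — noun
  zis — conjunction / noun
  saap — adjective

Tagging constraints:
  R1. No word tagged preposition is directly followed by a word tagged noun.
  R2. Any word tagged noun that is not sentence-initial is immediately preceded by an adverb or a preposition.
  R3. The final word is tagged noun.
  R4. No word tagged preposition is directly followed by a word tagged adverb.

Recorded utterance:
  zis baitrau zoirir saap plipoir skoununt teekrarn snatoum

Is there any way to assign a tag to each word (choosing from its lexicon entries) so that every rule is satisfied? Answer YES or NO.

Candidates per position — 1:zis {conjunction,noun}; 2:baitrau {adverb,conjunction}; 3:zoirir {noun}; 4:saap {adjective}; 5:plipoir {conjunction}; 6:skoununt {adjective,adverb}; 7:teekrarn {adverb}; 8:snatoum {noun}.
One satisfying assignment: noun adverb noun adjective conjunction adverb adverb noun.
Checking: rule 1 ✓; rule 2 ✓; rule 3 ✓; rule 4 ✓.

YES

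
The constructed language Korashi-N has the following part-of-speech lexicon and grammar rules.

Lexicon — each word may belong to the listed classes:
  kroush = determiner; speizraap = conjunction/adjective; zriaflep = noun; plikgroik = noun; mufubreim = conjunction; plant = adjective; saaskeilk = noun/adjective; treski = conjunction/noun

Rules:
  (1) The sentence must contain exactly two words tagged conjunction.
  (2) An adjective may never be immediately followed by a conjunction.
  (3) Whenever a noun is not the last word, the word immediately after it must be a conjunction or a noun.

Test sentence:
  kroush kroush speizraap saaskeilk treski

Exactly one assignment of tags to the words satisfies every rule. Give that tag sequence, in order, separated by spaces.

determiner determiner conjunction noun conjunction

Candidates per position — 1:kroush {determiner}; 2:kroush {determiner}; 3:speizraap {conjunction,adjective}; 4:saaskeilk {noun,adjective}; 5:treski {conjunction,noun}.
Position 3: adjective is ruled out by rule 1; that leaves conjunction.
Position 5: noun is ruled out by rule 1; that leaves conjunction.
Position 4: adjective is ruled out by rule 2; that leaves noun.
So the tagging must be: determiner determiner conjunction noun conjunction.
Checking: rule 1 ok; rule 2 ok; rule 3 ok.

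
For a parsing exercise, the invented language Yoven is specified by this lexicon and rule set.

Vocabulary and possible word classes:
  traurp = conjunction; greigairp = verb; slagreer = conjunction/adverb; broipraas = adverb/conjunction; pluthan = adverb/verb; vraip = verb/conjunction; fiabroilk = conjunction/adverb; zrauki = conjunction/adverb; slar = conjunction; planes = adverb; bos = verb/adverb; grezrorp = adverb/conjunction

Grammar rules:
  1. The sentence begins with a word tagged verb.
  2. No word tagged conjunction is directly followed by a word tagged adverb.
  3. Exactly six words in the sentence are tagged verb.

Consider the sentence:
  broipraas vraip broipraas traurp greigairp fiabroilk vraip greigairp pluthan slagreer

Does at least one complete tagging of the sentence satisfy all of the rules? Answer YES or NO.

Candidates per position — 1:broipraas {adverb,conjunction}; 2:vraip {verb,conjunction}; 3:broipraas {adverb,conjunction}; 4:traurp {conjunction}; 5:greigairp {verb}; 6:fiabroilk {conjunction,adverb}; 7:vraip {verb,conjunction}; 8:greigairp {verb}; 9:pluthan {adverb,verb}; 10:slagreer {conjunction,adverb}.
Rule 1 cannot be satisfied by any choice of tags from the lexicon.
So there is no consistent tagging.

NO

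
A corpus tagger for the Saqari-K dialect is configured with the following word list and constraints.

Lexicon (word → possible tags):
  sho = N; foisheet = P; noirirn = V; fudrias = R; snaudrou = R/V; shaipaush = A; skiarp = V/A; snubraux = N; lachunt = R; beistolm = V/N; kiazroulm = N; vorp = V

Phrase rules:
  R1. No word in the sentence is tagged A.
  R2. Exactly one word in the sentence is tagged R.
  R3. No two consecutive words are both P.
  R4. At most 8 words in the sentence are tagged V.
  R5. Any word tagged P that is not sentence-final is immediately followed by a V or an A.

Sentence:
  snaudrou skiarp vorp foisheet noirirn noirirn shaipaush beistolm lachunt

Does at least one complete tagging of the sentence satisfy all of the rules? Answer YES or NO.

Candidates per position — 1:snaudrou {R,V}; 2:skiarp {V,A}; 3:vorp {V}; 4:foisheet {P}; 5:noirirn {V}; 6:noirirn {V}; 7:shaipaush {A}; 8:beistolm {V,N}; 9:lachunt {R}.
Rule 1 cannot be satisfied by any choice of tags from the lexicon.
So there is no consistent tagging.

NO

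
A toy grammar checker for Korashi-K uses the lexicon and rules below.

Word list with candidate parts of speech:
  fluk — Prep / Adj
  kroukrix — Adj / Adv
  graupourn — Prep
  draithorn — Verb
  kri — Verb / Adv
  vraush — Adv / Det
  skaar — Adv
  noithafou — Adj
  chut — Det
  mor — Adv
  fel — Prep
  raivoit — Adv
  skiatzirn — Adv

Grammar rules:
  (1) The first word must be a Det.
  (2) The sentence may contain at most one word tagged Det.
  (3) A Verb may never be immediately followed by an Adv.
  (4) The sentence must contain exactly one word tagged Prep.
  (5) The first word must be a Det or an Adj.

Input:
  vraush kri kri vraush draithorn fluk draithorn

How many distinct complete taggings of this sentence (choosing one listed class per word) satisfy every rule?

Candidates per position — 1:vraush {Adv,Det}; 2:kri {Verb,Adv}; 3:kri {Verb,Adv}; 4:vraush {Adv,Det}; 5:draithorn {Verb}; 6:fluk {Prep,Adj}; 7:draithorn {Verb}.
There are 32 candidate sequences in total.
The sequences that satisfy every rule: Det Adv Adv Adv Verb Prep Verb.
Count = 1.

1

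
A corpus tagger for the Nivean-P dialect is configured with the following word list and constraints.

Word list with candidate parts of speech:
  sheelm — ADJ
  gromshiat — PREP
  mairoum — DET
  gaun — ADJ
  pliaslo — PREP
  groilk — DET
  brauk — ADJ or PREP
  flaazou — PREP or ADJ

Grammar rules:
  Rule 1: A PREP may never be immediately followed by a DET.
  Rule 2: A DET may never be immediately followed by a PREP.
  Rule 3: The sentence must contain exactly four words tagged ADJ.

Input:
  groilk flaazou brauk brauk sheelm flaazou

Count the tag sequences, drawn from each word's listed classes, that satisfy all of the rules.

3

Candidates per position — 1:groilk {DET}; 2:flaazou {PREP,ADJ}; 3:brauk {ADJ,PREP}; 4:brauk {ADJ,PREP}; 5:sheelm {ADJ}; 6:flaazou {PREP,ADJ}.
There are 16 candidate sequences in total.
The sequences that satisfy every rule: DET ADJ ADJ ADJ ADJ PREP; DET ADJ ADJ PREP ADJ ADJ; DET ADJ PREP ADJ ADJ ADJ.
Count = 3.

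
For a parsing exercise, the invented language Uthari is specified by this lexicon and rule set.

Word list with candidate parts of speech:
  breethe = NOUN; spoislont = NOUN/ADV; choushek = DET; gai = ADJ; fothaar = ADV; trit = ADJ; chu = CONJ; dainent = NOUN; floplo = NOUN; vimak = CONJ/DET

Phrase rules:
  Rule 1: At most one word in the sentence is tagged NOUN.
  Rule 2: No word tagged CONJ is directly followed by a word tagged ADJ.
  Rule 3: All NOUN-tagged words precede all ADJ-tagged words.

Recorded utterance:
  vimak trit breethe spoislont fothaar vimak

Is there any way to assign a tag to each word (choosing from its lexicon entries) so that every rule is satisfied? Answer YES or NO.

Candidates per position — 1:vimak {CONJ,DET}; 2:trit {ADJ}; 3:breethe {NOUN}; 4:spoislont {NOUN,ADV}; 5:fothaar {ADV}; 6:vimak {CONJ,DET}.
Rule 3 cannot be satisfied by any choice of tags from the lexicon.
So there is no consistent tagging.

NO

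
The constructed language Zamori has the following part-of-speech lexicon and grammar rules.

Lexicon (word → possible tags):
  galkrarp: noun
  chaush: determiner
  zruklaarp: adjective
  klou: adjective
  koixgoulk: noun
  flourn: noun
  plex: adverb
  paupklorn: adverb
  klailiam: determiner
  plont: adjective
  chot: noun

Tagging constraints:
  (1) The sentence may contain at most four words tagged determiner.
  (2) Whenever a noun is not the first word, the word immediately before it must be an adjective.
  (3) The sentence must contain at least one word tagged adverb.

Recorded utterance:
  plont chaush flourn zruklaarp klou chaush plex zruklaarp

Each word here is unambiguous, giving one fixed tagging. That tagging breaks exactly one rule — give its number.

Fixed tagging: adjective determiner noun adjective adjective determiner adverb adjective.
Checking each rule: R1 ✓, R2 ✗, R3 ✓.
Only rule 2 fails.

2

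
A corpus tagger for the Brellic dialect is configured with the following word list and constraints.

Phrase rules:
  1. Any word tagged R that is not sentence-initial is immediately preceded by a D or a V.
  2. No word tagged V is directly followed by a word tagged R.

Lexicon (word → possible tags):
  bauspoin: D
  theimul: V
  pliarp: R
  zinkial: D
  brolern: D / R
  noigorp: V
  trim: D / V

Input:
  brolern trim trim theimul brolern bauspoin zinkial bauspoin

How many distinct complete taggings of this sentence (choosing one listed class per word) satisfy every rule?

Candidates per position — 1:brolern {D,R}; 2:trim {D,V}; 3:trim {D,V}; 4:theimul {V}; 5:brolern {D,R}; 6:bauspoin {D}; 7:zinkial {D}; 8:bauspoin {D}.
There are 16 candidate sequences in total.
Checking each against the rules leaves 8 sequences.
Count = 8.

8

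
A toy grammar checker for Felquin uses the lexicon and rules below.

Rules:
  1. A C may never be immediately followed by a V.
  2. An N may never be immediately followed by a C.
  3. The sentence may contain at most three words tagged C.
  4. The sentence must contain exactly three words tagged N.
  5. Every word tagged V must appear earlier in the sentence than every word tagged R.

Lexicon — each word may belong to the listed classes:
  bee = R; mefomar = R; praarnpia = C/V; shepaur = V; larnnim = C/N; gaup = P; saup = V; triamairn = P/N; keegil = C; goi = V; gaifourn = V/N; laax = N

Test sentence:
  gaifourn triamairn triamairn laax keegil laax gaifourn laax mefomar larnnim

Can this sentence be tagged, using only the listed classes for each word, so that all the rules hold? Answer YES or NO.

NO

Candidates per position — 1:gaifourn {V,N}; 2:triamairn {P,N}; 3:triamairn {P,N}; 4:laax {N}; 5:keegil {C}; 6:laax {N}; 7:gaifourn {V,N}; 8:laax {N}; 9:mefomar {R}; 10:larnnim {C,N}.
Rule 2 cannot be satisfied by any choice of tags from the lexicon.
So there is no consistent tagging.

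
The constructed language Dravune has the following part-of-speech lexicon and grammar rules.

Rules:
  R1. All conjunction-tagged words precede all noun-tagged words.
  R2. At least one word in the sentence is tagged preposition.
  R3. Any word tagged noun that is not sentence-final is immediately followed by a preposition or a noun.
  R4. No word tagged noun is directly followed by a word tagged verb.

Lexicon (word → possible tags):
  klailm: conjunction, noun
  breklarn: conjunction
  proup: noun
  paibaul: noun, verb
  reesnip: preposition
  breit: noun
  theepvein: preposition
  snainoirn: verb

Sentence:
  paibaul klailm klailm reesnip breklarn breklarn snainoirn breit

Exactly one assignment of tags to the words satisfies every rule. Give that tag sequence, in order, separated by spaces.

verb conjunction conjunction preposition conjunction conjunction verb noun

Candidates per position — 1:paibaul {noun,verb}; 2:klailm {conjunction,noun}; 3:klailm {conjunction,noun}; 4:reesnip {preposition}; 5:breklarn {conjunction}; 6:breklarn {conjunction}; 7:snainoirn {verb}; 8:breit {noun}.
If word 1 were noun, no tagging could satisfy rule 1; so word 1 is verb.
If word 2 were noun, no tagging could satisfy rule 1; so word 2 is conjunction.
If word 3 were noun, no tagging could satisfy rule 1; so word 3 is conjunction.
The only consistent sequence is: verb conjunction conjunction preposition conjunction conjunction verb noun.
Rule-by-rule: rule 1 holds; rule 2 holds; rule 3 holds; rule 4 holds.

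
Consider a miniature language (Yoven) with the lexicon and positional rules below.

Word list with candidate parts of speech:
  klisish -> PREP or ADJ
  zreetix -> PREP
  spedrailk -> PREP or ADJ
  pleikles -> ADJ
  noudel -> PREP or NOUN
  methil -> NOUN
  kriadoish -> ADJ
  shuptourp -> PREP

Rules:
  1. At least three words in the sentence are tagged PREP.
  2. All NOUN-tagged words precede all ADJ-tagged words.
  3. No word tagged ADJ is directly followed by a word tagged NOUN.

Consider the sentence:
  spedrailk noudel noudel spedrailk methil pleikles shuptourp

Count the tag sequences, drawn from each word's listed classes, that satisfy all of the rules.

Candidates per position — 1:spedrailk {PREP,ADJ}; 2:noudel {PREP,NOUN}; 3:noudel {PREP,NOUN}; 4:spedrailk {PREP,ADJ}; 5:methil {NOUN}; 6:pleikles {ADJ}; 7:shuptourp {PREP}.
There are 16 candidate sequences in total.
The sequences that satisfy every rule: PREP PREP PREP PREP NOUN ADJ PREP; PREP PREP NOUN PREP NOUN ADJ PREP; PREP NOUN PREP PREP NOUN ADJ PREP; PREP NOUN NOUN PREP NOUN ADJ PREP.
Count = 4.

4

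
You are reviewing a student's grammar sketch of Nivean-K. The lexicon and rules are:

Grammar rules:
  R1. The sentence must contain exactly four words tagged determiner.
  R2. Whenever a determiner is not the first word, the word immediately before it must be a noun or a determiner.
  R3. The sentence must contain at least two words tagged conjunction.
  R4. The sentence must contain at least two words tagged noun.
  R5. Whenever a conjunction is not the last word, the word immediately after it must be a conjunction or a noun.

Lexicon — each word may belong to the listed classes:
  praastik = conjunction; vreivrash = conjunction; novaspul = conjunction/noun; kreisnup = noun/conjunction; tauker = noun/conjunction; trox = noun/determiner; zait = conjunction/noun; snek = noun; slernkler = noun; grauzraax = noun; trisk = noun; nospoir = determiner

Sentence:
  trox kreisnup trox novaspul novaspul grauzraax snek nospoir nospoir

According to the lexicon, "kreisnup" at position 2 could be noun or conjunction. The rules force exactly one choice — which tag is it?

Candidates per position — 1:trox {noun,determiner}; 2:kreisnup {noun,conjunction}; 3:trox {noun,determiner}; 4:novaspul {conjunction,noun}; 5:novaspul {conjunction,noun}; 6:grauzraax {noun}; 7:snek {noun}; 8:nospoir {determiner}; 9:nospoir {determiner}.
If word 1 were noun, no tagging could satisfy rule 1; so word 1 is determiner.
If word 3 were noun, no tagging could satisfy rule 1; so word 3 is determiner.
If word 2 were conjunction, no tagging could satisfy rule 2; so word 2 is noun.
If word 4 were noun, no tagging could satisfy rule 3; so word 4 is conjunction.
If word 5 were noun, no tagging could satisfy rule 3; so word 5 is conjunction.
So the tagging must be: determiner noun determiner conjunction conjunction noun noun determiner determiner.
Rule-by-rule: rule 1 ok; rule 2 ok; rule 3 ok; rule 4 ok; rule 5 ok.

noun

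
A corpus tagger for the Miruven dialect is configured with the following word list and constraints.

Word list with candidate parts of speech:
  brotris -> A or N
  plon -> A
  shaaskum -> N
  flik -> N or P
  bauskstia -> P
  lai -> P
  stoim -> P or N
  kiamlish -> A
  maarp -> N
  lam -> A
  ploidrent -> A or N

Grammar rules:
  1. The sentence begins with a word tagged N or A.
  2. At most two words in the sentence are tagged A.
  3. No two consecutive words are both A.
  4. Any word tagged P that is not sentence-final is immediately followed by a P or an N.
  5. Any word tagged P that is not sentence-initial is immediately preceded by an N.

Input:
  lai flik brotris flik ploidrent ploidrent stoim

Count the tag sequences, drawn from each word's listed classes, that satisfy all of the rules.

Candidates per position — 1:lai {P}; 2:flik {N,P}; 3:brotris {A,N}; 4:flik {N,P}; 5:ploidrent {A,N}; 6:ploidrent {A,N}; 7:stoim {P,N}.
There are 64 candidate sequences in total.
Rule 1 cannot be satisfied by any choice of tags from the lexicon.
So there is no consistent tagging.
Count = 0.

0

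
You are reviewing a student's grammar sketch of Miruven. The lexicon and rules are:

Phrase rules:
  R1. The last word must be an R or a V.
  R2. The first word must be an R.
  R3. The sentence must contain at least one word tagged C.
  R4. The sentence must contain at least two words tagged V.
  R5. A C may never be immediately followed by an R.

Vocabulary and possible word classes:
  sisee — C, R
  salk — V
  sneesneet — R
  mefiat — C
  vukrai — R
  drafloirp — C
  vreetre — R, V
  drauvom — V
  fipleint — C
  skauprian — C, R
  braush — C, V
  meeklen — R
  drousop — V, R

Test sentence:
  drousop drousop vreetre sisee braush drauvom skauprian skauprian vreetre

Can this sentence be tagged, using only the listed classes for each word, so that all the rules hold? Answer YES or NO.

Candidates per position — 1:drousop {V,R}; 2:drousop {V,R}; 3:vreetre {R,V}; 4:sisee {C,R}; 5:braush {C,V}; 6:drauvom {V}; 7:skauprian {C,R}; 8:skauprian {C,R}; 9:vreetre {R,V}.
One satisfying assignment: R R V C V V R R R.
Rule-by-rule: rule 1 holds; rule 2 holds; rule 3 holds; rule 4 holds; rule 5 holds.

YES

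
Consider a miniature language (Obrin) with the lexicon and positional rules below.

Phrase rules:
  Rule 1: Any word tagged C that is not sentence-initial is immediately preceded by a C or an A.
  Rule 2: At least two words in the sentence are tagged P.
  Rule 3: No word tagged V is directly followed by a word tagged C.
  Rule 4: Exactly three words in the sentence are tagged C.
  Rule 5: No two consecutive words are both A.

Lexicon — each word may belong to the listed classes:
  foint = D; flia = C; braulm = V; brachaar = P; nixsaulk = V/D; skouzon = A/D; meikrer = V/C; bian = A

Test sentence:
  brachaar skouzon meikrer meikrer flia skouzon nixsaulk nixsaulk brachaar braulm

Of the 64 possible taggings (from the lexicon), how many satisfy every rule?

Candidates per position — 1:brachaar {P}; 2:skouzon {A,D}; 3:meikrer {V,C}; 4:meikrer {V,C}; 5:flia {C}; 6:skouzon {A,D}; 7:nixsaulk {V,D}; 8:nixsaulk {V,D}; 9:brachaar {P}; 10:braulm {V}.
There are 64 candidate sequences in total.
Checking each against the rules leaves 8 sequences.
Count = 8.

8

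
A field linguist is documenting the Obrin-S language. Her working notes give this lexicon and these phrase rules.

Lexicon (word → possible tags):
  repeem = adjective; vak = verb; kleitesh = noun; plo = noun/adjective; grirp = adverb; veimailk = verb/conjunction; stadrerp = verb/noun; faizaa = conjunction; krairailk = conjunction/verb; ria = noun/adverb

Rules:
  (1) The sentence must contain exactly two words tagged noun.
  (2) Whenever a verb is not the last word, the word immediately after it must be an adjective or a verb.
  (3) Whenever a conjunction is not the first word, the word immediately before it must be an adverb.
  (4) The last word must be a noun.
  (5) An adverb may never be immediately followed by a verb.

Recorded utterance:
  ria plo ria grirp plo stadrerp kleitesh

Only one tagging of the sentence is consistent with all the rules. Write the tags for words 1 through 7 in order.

adverb adjective adverb adverb adjective noun noun

Candidates per position — 1:ria {noun,adverb}; 2:plo {noun,adjective}; 3:ria {noun,adverb}; 4:grirp {adverb}; 5:plo {noun,adjective}; 6:stadrerp {verb,noun}; 7:kleitesh {noun}.
Position 6: verb is ruled out by rule 2; that leaves noun.
Position 1: noun is ruled out by rule 1; that leaves adverb.
Position 2: noun is ruled out by rule 1; that leaves adjective.
Position 3: noun is ruled out by rule 1; that leaves adverb.
Position 5: noun is ruled out by rule 1; that leaves adjective.
So the tagging must be: adverb adjective adverb adverb adjective noun noun.
Check: rule 1 ✓; rule 2 ✓; rule 3 ✓; rule 4 ✓; rule 5 ✓.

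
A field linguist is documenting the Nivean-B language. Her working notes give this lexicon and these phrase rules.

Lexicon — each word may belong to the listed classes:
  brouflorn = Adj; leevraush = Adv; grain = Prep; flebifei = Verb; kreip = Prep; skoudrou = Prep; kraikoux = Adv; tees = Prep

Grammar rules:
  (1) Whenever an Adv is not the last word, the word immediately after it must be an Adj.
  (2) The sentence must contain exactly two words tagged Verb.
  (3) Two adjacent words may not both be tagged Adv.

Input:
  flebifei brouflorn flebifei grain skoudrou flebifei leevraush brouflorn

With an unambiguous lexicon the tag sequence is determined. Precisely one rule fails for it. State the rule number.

Fixed tagging: Verb Adj Verb Prep Prep Verb Adv Adj.
Checking each rule: R1 ✓, R2 ✗, R3 ✓.
Only rule 2 fails.

2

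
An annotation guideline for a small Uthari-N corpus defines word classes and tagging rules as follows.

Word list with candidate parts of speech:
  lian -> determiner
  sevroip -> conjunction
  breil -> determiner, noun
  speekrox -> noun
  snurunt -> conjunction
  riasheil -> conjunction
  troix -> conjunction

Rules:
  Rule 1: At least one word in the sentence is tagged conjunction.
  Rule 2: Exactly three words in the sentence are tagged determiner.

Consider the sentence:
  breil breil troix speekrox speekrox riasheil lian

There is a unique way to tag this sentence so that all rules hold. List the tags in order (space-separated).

determiner determiner conjunction noun noun conjunction determiner

Candidates per position — 1:breil {determiner,noun}; 2:breil {determiner,noun}; 3:troix {conjunction}; 4:speekrox {noun}; 5:speekrox {noun}; 6:riasheil {conjunction}; 7:lian {determiner}.
At position 1, choosing noun makes rule 2 impossible to satisfy; hence determiner.
At position 2, choosing noun makes rule 2 impossible to satisfy; hence determiner.
That leaves exactly one tagging: determiner determiner conjunction noun noun conjunction determiner.
Checking: rule 1 ✓; rule 2 ✓.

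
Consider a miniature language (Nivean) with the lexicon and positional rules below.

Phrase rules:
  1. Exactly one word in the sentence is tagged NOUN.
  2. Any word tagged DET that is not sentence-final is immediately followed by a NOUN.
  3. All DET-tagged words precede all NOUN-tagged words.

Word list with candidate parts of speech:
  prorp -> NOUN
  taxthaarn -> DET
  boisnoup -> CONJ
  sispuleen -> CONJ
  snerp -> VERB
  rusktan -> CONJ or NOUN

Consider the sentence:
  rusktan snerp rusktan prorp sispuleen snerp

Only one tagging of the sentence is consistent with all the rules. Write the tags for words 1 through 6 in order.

Candidates per position — 1:rusktan {CONJ,NOUN}; 2:snerp {VERB}; 3:rusktan {CONJ,NOUN}; 4:prorp {NOUN}; 5:sispuleen {CONJ}; 6:snerp {VERB}.
Position 1: tagging it NOUN would leave rule 1 unsatisfiable, so it must be CONJ.
Position 3: tagging it NOUN would leave rule 1 unsatisfiable, so it must be CONJ.
The unique satisfying tagging is: CONJ VERB CONJ NOUN CONJ VERB.
Checking: rule 1 ok; rule 2 ok; rule 3 ok.

CONJ VERB CONJ NOUN CONJ VERB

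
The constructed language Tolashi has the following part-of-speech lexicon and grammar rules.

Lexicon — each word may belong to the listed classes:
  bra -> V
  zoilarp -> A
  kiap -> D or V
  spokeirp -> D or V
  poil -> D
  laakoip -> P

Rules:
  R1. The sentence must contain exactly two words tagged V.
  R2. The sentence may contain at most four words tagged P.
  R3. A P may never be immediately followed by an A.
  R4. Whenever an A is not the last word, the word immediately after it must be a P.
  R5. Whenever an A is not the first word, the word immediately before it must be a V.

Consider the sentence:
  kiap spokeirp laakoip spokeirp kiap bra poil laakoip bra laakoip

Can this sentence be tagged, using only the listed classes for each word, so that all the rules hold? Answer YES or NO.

Candidates per position — 1:kiap {D,V}; 2:spokeirp {D,V}; 3:laakoip {P}; 4:spokeirp {D,V}; 5:kiap {D,V}; 6:bra {V}; 7:poil {D}; 8:laakoip {P}; 9:bra {V}; 10:laakoip {P}.
One satisfying assignment: D D P D D V D P V P.
Verifying each rule — rule 1 satisfied; rule 2 satisfied; rule 3 satisfied; rule 4 satisfied; rule 5 satisfied.

YES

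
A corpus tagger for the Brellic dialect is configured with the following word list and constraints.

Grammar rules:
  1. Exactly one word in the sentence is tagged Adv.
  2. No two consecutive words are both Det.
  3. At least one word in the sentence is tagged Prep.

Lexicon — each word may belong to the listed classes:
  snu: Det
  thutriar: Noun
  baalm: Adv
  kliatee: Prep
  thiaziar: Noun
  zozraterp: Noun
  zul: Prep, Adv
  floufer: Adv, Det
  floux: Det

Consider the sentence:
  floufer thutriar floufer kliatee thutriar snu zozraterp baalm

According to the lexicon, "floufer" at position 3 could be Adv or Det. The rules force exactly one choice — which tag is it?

Candidates per position — 1:floufer {Adv,Det}; 2:thutriar {Noun}; 3:floufer {Adv,Det}; 4:kliatee {Prep}; 5:thutriar {Noun}; 6:snu {Det}; 7:zozraterp {Noun}; 8:baalm {Adv}.
If word 1 were Adv, no tagging could satisfy rule 1; so word 1 is Det.
If word 3 were Adv, no tagging could satisfy rule 1; so word 3 is Det.
The only consistent sequence is: Det Noun Det Prep Noun Det Noun Adv.
Rule-by-rule: rule 1 ok; rule 2 ok; rule 3 ok.

Det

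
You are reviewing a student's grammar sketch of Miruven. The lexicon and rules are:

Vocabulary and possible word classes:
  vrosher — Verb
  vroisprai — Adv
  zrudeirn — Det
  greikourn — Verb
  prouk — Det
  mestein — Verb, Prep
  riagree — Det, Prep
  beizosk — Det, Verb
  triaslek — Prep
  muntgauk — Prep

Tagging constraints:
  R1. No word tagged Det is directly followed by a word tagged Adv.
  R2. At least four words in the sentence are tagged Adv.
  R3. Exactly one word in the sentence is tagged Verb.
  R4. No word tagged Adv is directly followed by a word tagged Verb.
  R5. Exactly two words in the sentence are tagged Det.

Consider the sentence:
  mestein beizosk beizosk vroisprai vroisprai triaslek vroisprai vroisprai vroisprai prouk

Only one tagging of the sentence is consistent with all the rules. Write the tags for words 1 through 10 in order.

Prep Det Verb Adv Adv Prep Adv Adv Adv Det

Candidates per position — 1:mestein {Verb,Prep}; 2:beizosk {Det,Verb}; 3:beizosk {Det,Verb}; 4:vroisprai {Adv}; 5:vroisprai {Adv}; 6:triaslek {Prep}; 7:vroisprai {Adv}; 8:vroisprai {Adv}; 9:vroisprai {Adv}; 10:prouk {Det}.
If word 3 were Det, no tagging could satisfy rule 1; so word 3 is Verb.
If word 1 were Verb, no tagging could satisfy rule 3; so word 1 is Prep.
If word 2 were Verb, no tagging could satisfy rule 3; so word 2 is Det.
That leaves exactly one tagging: Prep Det Verb Adv Adv Prep Adv Adv Adv Det.
Check: rule 1 ✓; rule 2 ✓; rule 3 ✓; rule 4 ✓; rule 5 ✓.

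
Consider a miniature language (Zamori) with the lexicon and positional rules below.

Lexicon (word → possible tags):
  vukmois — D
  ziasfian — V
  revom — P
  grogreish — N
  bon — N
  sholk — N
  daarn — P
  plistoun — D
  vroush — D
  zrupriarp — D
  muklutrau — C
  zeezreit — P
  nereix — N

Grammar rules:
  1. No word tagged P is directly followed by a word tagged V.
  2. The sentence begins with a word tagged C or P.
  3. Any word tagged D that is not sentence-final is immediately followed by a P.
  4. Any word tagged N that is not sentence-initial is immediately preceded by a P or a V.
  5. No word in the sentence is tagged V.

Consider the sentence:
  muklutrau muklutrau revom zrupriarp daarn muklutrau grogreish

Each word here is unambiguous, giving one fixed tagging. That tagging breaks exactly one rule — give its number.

Fixed tagging: C C P D P C N.
Applying the rules: R1 pass, R2 pass, R3 pass, R4 fail, R5 pass.
Only rule 4 fails.

4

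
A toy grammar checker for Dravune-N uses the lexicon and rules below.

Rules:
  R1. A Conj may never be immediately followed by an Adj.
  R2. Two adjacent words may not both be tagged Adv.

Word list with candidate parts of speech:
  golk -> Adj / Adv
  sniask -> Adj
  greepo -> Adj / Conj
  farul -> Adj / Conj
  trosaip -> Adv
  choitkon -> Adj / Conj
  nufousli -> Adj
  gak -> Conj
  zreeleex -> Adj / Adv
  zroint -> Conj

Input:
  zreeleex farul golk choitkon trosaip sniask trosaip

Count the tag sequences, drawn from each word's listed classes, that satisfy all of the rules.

Candidates per position — 1:zreeleex {Adj,Adv}; 2:farul {Adj,Conj}; 3:golk {Adj,Adv}; 4:choitkon {Adj,Conj}; 5:trosaip {Adv}; 6:sniask {Adj}; 7:trosaip {Adv}.
There are 16 candidate sequences in total.
Checking each against the rules leaves 12 sequences.
Count = 12.

12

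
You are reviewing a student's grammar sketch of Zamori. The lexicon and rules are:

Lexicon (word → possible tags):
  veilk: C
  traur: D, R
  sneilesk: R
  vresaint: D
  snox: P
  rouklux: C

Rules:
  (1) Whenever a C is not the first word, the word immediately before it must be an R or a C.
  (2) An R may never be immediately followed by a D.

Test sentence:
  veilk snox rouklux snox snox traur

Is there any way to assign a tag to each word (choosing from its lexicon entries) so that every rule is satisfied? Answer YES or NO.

NO

Candidates per position — 1:veilk {C}; 2:snox {P}; 3:rouklux {C}; 4:snox {P}; 5:snox {P}; 6:traur {D,R}.
Rule 1 cannot be satisfied by any choice of tags from the lexicon.
So there is no consistent tagging.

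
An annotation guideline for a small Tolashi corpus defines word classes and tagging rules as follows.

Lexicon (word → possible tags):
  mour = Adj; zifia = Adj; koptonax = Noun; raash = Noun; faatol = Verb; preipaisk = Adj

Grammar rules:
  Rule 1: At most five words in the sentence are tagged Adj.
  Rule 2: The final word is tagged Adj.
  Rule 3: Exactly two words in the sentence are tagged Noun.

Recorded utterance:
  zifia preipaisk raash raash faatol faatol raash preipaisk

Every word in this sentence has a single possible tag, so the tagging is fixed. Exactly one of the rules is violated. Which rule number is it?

3

Fixed tagging: Adj Adj Noun Noun Verb Verb Noun Adj.
Applying the rules: R1 holds, R2 holds, R3 violated.
Only rule 3 fails.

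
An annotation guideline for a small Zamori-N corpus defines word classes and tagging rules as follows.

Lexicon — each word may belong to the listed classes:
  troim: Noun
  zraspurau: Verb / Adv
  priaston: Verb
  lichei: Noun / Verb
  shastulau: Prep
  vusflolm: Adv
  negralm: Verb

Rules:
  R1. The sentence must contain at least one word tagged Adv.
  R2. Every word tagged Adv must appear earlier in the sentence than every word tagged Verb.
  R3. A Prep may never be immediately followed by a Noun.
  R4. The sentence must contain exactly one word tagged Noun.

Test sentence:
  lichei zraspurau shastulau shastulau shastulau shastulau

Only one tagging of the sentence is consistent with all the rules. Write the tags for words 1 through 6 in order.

Candidates per position — 1:lichei {Noun,Verb}; 2:zraspurau {Verb,Adv}; 3:shastulau {Prep}; 4:shastulau {Prep}; 5:shastulau {Prep}; 6:shastulau {Prep}.
If word 1 were Verb, no tagging could satisfy rule 4; so word 1 is Noun.
If word 2 were Verb, no tagging could satisfy rule 1; so word 2 is Adv.
That leaves exactly one tagging: Noun Adv Prep Prep Prep Prep.
Checking: rule 1 ok; rule 2 ok; rule 3 ok; rule 4 ok.

Noun Adv Prep Prep Prep Prep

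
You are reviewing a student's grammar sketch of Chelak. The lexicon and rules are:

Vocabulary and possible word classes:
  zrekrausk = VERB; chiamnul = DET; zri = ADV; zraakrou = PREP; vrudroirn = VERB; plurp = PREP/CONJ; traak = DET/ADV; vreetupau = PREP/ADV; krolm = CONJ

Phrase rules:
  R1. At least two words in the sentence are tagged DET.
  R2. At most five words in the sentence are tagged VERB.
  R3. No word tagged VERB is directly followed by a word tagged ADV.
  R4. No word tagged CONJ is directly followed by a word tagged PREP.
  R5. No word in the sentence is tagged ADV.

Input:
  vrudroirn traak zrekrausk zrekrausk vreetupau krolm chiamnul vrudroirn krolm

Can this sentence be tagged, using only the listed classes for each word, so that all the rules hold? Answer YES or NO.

YES

Candidates per position — 1:vrudroirn {VERB}; 2:traak {DET,ADV}; 3:zrekrausk {VERB}; 4:zrekrausk {VERB}; 5:vreetupau {PREP,ADV}; 6:krolm {CONJ}; 7:chiamnul {DET}; 8:vrudroirn {VERB}; 9:krolm {CONJ}.
One satisfying assignment: VERB DET VERB VERB PREP CONJ DET VERB CONJ.
Verifying each rule — rule 1 satisfied; rule 2 satisfied; rule 3 satisfied; rule 4 satisfied; rule 5 satisfied.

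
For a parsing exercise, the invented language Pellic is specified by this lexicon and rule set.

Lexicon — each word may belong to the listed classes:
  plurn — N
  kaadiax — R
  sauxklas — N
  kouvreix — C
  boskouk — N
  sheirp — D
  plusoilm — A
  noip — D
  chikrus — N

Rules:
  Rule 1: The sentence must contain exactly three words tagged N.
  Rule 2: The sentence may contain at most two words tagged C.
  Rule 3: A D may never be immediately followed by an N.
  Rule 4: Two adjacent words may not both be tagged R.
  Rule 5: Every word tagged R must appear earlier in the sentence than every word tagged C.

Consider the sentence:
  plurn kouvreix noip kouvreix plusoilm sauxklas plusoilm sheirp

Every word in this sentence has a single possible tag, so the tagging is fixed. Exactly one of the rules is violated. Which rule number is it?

1

Fixed tagging: N C D C A N A D.
Rule check: R1 violated, R2 holds, R3 holds, R4 holds, R5 holds.
Only rule 1 fails.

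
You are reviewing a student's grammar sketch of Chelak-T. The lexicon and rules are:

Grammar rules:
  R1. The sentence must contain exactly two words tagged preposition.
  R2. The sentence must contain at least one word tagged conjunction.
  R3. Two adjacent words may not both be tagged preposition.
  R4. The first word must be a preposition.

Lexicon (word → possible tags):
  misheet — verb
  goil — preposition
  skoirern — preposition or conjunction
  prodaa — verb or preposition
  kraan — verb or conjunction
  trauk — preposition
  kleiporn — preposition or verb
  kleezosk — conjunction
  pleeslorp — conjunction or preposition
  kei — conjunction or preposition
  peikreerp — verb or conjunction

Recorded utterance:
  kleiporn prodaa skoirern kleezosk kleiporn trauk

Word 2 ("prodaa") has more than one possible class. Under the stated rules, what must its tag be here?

Candidates per position — 1:kleiporn {preposition,verb}; 2:prodaa {verb,preposition}; 3:skoirern {preposition,conjunction}; 4:kleezosk {conjunction}; 5:kleiporn {preposition,verb}; 6:trauk {preposition}.
Position 1: verb is ruled out by rule 4; that leaves preposition.
Position 2: preposition is ruled out by rule 1; that leaves verb.
Position 3: preposition is ruled out by rule 1; that leaves conjunction.
Position 5: preposition is ruled out by rule 1; that leaves verb.
So the tagging must be: preposition verb conjunction conjunction verb preposition.
Rule-by-rule: rule 1 ✓; rule 2 ✓; rule 3 ✓; rule 4 ✓.

verb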